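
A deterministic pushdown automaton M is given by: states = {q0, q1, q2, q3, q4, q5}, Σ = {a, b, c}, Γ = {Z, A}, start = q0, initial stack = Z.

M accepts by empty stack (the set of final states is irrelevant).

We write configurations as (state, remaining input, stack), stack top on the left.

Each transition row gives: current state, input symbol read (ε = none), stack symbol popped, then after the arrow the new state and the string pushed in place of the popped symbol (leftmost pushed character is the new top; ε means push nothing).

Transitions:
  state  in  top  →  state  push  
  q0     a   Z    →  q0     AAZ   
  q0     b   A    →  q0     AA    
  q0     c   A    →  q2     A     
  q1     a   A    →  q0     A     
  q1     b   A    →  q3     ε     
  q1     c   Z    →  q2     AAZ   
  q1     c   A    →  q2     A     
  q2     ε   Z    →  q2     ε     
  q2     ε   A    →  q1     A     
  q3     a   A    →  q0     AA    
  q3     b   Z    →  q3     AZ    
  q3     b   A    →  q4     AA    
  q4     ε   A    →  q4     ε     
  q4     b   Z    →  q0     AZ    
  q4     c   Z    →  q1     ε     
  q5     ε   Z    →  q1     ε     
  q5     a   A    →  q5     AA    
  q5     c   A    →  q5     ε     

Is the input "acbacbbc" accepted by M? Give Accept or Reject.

Accept

(q0, acbacbbc, Z) ⊢ (q0, cbacbbc, AAZ) ⊢ (q2, bacbbc, AAZ) ⊢ (q1, bacbbc, AAZ) ⊢ (q3, acbbc, AZ) ⊢ (q0, cbbc, AAZ) ⊢ (q2, bbc, AAZ) ⊢ (q1, bbc, AAZ) ⊢ (q3, bc, AZ) ⊢ (q4, c, AAZ) ⊢ (q4, c, AZ) ⊢ (q4, c, Z) ⊢ (q1, ε, ε)
All input consumed and the stack is empty.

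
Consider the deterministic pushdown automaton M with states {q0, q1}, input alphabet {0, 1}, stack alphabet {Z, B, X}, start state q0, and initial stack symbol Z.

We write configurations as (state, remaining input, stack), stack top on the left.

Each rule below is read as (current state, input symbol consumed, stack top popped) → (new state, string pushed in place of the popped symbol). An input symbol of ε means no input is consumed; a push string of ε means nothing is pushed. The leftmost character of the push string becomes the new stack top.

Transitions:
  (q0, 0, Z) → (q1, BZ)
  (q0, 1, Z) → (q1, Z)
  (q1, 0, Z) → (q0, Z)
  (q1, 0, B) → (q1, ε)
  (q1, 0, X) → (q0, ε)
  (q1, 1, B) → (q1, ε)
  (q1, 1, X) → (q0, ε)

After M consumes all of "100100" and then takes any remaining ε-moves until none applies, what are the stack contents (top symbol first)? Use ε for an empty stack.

(q0, 100100, Z)
  read 1, top Z: go to q1, push Z → (q1, 00100, Z)
  read 0, top Z: go to q0, push Z → (q0, 0100, Z)
  read 0, top Z: go to q1, push BZ → (q1, 100, BZ)
  read 1, top B: go to q1, push ε → (q1, 00, Z)
  read 0, top Z: go to q0, push Z → (q0, 0, Z)
  read 0, top Z: go to q1, push BZ → (q1, ε, BZ)
All input consumed in state q1 with stack BZ.

BZ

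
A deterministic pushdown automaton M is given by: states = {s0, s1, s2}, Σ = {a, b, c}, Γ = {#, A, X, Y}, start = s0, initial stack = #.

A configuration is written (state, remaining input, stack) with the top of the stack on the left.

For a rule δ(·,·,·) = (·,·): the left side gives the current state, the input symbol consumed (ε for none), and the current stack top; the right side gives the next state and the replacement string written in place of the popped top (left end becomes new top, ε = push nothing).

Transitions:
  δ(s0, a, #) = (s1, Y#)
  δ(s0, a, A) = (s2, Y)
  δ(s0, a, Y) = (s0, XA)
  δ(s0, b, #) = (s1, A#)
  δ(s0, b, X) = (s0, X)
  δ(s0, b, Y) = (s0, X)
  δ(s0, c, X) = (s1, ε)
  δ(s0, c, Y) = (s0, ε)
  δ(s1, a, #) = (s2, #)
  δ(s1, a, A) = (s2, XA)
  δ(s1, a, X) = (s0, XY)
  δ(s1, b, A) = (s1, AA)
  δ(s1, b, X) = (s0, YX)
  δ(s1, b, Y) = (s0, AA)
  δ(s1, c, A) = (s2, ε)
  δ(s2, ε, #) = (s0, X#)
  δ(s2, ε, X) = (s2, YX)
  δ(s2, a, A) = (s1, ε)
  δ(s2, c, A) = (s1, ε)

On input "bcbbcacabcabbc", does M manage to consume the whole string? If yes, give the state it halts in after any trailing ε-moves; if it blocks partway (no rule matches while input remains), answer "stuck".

s1

(s0, bcbbcacabcabbc, #)
  read b, top #: go to s1, push A# → (s1, cbbcacabcabbc, A#)
  read c, top A: go to s2, push ε → (s2, bbcacabcabbc, #)
  ε-move, top #: go to s0, push X# → (s0, bbcacabcabbc, X#)
  read b, top X: go to s0, push X → (s0, bcacabcabbc, X#)
  read b, top X: go to s0, push X → (s0, cacabcabbc, X#)
  read c, top X: go to s1, push ε → (s1, acabcabbc, #)
  read a, top #: go to s2, push # → (s2, cabcabbc, #)
  ε-move, top #: go to s0, push X# → (s0, cabcabbc, X#)
  read c, top X: go to s1, push ε → (s1, abcabbc, #)
  read a, top #: go to s2, push # → (s2, bcabbc, #)
  ε-move, top #: go to s0, push X# → (s0, bcabbc, X#)
  read b, top X: go to s0, push X → (s0, cabbc, X#)
  read c, top X: go to s1, push ε → (s1, abbc, #)
  read a, top #: go to s2, push # → (s2, bbc, #)
  ε-move, top #: go to s0, push X# → (s0, bbc, X#)
  read b, top X: go to s0, push X → (s0, bc, X#)
  read b, top X: go to s0, push X → (s0, c, X#)
  read c, top X: go to s1, push ε → (s1, ε, #)
All input consumed; M is in state s1.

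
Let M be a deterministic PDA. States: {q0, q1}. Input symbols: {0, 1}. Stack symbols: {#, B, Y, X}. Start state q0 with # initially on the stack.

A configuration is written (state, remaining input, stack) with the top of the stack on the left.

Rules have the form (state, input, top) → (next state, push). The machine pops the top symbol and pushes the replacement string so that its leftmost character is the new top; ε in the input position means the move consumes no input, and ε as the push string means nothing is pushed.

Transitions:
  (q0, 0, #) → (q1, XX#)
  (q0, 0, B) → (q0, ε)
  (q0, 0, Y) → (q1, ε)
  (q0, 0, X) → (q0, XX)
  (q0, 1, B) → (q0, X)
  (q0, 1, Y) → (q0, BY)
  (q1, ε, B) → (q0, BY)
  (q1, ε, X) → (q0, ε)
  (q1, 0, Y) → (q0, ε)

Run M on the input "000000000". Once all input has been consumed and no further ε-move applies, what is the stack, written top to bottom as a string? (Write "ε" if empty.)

XXXXXXXXX#

(q0, 000000000, #)
  read 0, top #: go to q1, push XX# → (q1, 00000000, XX#)
  ε-move, top X: go to q0, push ε → (q0, 00000000, X#)
  read 0, top X: go to q0, push XX → (q0, 0000000, XX#)
  read 0, top X: go to q0, push XX → (q0, 000000, XXX#)
  read 0, top X: go to q0, push XX → (q0, 00000, XXXX#)
  read 0, top X: go to q0, push XX → (q0, 0000, XXXXX#)
  read 0, top X: go to q0, push XX → (q0, 000, XXXXXX#)
  read 0, top X: go to q0, push XX → (q0, 00, XXXXXXX#)
  read 0, top X: go to q0, push XX → (q0, 0, XXXXXXXX#)
  read 0, top X: go to q0, push XX → (q0, ε, XXXXXXXXX#)
All input consumed in state q0 with stack XXXXXXXXX#.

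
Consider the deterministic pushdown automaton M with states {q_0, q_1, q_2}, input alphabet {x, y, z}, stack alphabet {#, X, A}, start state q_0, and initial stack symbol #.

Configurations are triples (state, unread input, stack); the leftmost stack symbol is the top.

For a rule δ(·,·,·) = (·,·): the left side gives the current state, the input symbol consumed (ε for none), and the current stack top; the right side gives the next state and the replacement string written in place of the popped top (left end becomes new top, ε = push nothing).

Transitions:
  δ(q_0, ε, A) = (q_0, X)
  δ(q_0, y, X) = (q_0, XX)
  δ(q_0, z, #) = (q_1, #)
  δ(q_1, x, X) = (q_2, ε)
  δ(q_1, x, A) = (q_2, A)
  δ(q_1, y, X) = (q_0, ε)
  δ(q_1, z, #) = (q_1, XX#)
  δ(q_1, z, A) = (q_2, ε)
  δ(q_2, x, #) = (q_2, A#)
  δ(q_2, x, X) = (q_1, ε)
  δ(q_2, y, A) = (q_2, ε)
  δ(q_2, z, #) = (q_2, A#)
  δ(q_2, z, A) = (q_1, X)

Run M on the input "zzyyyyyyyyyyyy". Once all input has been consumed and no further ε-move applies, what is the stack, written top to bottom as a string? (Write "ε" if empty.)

XXXXXXXXXXXX#

(q_0, zzyyyyyyyyyyyy, #)
  read z, top #: go to q_1, push # → (q_1, zyyyyyyyyyyyy, #)
  read z, top #: go to q_1, push XX# → (q_1, yyyyyyyyyyyy, XX#)
  read y, top X: go to q_0, push ε → (q_0, yyyyyyyyyyy, X#)
  read y, top X: go to q_0, push XX → (q_0, yyyyyyyyyy, XX#)
  read y, top X: go to q_0, push XX → (q_0, yyyyyyyyy, XXX#)
  read y, top X: go to q_0, push XX → (q_0, yyyyyyyy, XXXX#)
  read y, top X: go to q_0, push XX → (q_0, yyyyyyy, XXXXX#)
  read y, top X: go to q_0, push XX → (q_0, yyyyyy, XXXXXX#)
  read y, top X: go to q_0, push XX → (q_0, yyyyy, XXXXXXX#)
  read y, top X: go to q_0, push XX → (q_0, yyyy, XXXXXXXX#)
  read y, top X: go to q_0, push XX → (q_0, yyy, XXXXXXXXX#)
  read y, top X: go to q_0, push XX → (q_0, yy, XXXXXXXXXX#)
  read y, top X: go to q_0, push XX → (q_0, y, XXXXXXXXXXX#)
  read y, top X: go to q_0, push XX → (q_0, ε, XXXXXXXXXXXX#)
All input consumed in state q_0 with stack XXXXXXXXXXXX#.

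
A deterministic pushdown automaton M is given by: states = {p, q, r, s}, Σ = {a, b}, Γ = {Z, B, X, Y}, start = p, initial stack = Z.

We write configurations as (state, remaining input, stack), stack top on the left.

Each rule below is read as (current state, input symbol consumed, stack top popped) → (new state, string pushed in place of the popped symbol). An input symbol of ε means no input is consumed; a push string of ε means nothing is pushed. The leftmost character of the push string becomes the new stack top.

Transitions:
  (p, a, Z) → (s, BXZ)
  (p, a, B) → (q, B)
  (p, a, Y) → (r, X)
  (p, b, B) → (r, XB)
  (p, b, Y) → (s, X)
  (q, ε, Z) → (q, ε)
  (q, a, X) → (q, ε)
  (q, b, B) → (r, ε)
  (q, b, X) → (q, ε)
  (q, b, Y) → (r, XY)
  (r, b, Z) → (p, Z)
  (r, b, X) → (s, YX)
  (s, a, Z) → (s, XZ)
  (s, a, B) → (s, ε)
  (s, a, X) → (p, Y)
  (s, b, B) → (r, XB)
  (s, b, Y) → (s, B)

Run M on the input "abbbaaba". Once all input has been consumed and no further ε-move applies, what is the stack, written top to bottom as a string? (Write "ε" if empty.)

(p, abbbaaba, Z) ⊢ (s, bbbaaba, BXZ) ⊢ (r, bbaaba, XBXZ) ⊢ (s, baaba, YXBXZ) ⊢ (s, aaba, BXBXZ) ⊢ (s, aba, XBXZ) ⊢ (p, ba, YBXZ) ⊢ (s, a, XBXZ) ⊢ (p, ε, YBXZ)
All input consumed in state p with stack YBXZ.

YBXZ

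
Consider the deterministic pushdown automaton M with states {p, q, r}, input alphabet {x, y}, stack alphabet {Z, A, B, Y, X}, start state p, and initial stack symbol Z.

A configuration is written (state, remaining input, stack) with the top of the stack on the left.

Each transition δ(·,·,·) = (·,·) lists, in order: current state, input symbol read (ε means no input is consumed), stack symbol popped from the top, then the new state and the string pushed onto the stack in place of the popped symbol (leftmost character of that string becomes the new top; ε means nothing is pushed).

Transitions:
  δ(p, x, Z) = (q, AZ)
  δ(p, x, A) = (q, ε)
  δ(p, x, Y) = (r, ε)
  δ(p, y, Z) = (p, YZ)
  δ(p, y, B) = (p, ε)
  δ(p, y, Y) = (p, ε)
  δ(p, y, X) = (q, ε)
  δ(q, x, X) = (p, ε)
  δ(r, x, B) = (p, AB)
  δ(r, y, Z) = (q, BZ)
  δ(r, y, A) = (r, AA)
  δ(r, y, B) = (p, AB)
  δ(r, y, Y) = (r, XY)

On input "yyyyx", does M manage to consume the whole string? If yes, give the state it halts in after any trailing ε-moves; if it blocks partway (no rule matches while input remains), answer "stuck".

(p, yyyyx, Z)
  read y, top Z: go to p, push YZ → (p, yyyx, YZ)
  read y, top Y: go to p, push ε → (p, yyx, Z)
  read y, top Z: go to p, push YZ → (p, yx, YZ)
  read y, top Y: go to p, push ε → (p, x, Z)
  read x, top Z: go to q, push AZ → (q, ε, AZ)
All input consumed; M is in state q.

q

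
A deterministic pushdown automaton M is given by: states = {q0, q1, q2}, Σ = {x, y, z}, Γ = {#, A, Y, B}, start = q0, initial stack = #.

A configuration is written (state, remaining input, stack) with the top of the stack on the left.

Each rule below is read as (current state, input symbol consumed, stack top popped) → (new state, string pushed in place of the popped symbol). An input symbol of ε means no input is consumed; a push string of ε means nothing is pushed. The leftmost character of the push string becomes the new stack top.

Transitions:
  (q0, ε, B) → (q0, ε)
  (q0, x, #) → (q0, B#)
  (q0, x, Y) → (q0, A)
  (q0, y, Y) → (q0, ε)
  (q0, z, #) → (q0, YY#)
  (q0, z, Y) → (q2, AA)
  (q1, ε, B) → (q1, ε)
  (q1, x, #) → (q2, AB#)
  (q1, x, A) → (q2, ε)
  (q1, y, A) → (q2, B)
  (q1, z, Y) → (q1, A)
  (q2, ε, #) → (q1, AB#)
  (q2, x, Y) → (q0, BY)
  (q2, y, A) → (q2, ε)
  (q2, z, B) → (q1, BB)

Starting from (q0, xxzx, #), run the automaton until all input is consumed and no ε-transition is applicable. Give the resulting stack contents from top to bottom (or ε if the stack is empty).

AY#

(q0, xxzx, #)
  read x, top #: go to q0, push B# → (q0, xzx, B#)
  ε-move, top B: go to q0, push ε → (q0, xzx, #)
  read x, top #: go to q0, push B# → (q0, zx, B#)
  ε-move, top B: go to q0, push ε → (q0, zx, #)
  read z, top #: go to q0, push YY# → (q0, x, YY#)
  read x, top Y: go to q0, push A → (q0, ε, AY#)
All input consumed in state q0 with stack AY#.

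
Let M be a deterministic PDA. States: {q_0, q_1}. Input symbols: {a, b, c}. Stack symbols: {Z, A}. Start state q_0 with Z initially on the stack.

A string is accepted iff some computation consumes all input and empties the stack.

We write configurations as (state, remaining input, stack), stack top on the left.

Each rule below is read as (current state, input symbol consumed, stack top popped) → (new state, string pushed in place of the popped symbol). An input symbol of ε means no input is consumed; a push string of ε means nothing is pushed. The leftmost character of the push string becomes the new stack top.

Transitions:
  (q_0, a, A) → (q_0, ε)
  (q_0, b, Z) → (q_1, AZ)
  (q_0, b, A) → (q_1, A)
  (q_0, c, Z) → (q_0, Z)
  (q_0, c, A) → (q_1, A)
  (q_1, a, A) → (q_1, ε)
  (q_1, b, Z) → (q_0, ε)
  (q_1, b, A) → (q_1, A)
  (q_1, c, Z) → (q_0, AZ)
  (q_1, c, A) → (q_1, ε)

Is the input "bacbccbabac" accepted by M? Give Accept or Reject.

Reject

(q_0, bacbccbabac, Z) ⊢ (q_1, acbccbabac, AZ) ⊢ (q_1, cbccbabac, Z) ⊢ (q_0, bccbabac, AZ) ⊢ (q_1, ccbabac, AZ) ⊢ (q_1, cbabac, Z) ⊢ (q_0, babac, AZ) ⊢ (q_1, abac, AZ) ⊢ (q_1, bac, Z) ⊢ (q_0, ac, ε)
No transition applies at (q_0, ac, ε); input not fully consumed.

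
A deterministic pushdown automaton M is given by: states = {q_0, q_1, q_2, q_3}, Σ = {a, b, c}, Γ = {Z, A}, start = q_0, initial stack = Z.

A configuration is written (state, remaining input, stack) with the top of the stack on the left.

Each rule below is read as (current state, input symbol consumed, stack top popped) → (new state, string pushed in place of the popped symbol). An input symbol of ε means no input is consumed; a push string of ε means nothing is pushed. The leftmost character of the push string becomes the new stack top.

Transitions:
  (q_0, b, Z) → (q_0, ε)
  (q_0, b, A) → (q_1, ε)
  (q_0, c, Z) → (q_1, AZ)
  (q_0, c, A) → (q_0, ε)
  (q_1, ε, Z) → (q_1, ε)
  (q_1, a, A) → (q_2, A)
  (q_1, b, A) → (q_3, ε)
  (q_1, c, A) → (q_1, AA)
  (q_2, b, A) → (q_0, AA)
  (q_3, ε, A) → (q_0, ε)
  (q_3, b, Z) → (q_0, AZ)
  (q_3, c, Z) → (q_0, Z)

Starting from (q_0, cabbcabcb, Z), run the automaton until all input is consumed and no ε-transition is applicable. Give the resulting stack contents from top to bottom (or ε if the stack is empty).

AZ

(q_0, cabbcabcb, Z)
  read c, top Z: go to q_1, push AZ → (q_1, abbcabcb, AZ)
  read a, top A: go to q_2, push A → (q_2, bbcabcb, AZ)
  read b, top A: go to q_0, push AA → (q_0, bcabcb, AAZ)
  read b, top A: go to q_1, push ε → (q_1, cabcb, AZ)
  read c, top A: go to q_1, push AA → (q_1, abcb, AAZ)
  read a, top A: go to q_2, push A → (q_2, bcb, AAZ)
  read b, top A: go to q_0, push AA → (q_0, cb, AAAZ)
  read c, top A: go to q_0, push ε → (q_0, b, AAZ)
  read b, top A: go to q_1, push ε → (q_1, ε, AZ)
All input consumed in state q_1 with stack AZ.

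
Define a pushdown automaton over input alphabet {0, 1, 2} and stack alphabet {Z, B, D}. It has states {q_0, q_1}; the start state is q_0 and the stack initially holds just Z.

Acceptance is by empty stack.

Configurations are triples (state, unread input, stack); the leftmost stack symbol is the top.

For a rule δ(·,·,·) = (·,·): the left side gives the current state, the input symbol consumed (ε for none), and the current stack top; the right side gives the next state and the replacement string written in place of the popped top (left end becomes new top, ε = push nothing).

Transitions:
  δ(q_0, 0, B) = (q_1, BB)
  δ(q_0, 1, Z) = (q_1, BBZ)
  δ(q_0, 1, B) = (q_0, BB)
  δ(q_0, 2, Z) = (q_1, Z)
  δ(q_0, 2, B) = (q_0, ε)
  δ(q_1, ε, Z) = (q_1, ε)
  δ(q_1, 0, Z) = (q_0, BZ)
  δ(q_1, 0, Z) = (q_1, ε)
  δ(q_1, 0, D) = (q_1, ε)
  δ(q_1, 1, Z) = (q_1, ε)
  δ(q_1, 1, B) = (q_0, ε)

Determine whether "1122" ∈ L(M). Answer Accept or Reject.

Accept

One accepting computation: (q_0, 1122, Z) ⊢ (q_1, 122, BBZ) ⊢ (q_0, 22, BZ) ⊢ (q_0, 2, Z) ⊢ (q_1, ε, Z) ⊢ (q_1, ε, ε)
All input consumed and the stack is empty.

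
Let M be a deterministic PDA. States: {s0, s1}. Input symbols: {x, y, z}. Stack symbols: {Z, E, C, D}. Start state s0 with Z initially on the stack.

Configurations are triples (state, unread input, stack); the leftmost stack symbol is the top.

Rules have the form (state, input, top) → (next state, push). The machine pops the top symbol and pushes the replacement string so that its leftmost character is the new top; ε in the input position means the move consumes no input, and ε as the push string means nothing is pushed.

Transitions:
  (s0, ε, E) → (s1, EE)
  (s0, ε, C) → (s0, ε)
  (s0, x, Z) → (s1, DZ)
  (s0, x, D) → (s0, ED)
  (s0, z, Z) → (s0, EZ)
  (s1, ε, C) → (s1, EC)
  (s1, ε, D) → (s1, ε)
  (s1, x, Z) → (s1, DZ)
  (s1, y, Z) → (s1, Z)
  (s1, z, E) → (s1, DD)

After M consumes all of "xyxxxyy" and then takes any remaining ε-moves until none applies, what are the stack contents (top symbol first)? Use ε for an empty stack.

Z

(s0, xyxxxyy, Z)
  read x, top Z: go to s1, push DZ → (s1, yxxxyy, DZ)
  ε-move, top D: go to s1, push ε → (s1, yxxxyy, Z)
  read y, top Z: go to s1, push Z → (s1, xxxyy, Z)
  read x, top Z: go to s1, push DZ → (s1, xxyy, DZ)
  ε-move, top D: go to s1, push ε → (s1, xxyy, Z)
  read x, top Z: go to s1, push DZ → (s1, xyy, DZ)
  ε-move, top D: go to s1, push ε → (s1, xyy, Z)
  read x, top Z: go to s1, push DZ → (s1, yy, DZ)
  ε-move, top D: go to s1, push ε → (s1, yy, Z)
  read y, top Z: go to s1, push Z → (s1, y, Z)
  read y, top Z: go to s1, push Z → (s1, ε, Z)
All input consumed in state s1 with stack Z.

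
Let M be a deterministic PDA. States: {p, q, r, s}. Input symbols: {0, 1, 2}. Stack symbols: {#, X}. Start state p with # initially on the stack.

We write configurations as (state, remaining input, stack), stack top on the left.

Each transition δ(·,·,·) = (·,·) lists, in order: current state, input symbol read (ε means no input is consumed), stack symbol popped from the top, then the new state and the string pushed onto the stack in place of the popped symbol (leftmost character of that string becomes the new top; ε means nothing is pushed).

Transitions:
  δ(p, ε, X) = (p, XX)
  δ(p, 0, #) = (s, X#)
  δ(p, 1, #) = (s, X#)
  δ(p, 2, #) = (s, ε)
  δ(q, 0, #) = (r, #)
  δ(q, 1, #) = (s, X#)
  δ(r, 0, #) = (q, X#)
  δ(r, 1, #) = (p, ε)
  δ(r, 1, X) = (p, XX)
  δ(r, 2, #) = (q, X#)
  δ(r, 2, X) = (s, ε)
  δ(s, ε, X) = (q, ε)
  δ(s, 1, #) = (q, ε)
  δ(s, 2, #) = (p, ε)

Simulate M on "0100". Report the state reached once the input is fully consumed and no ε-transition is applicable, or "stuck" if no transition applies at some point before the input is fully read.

q

(p, 0100, #)
  read 0, top #: go to s, push X# → (s, 100, X#)
  ε-move, top X: go to q, push ε → (q, 100, #)
  read 1, top #: go to s, push X# → (s, 00, X#)
  ε-move, top X: go to q, push ε → (q, 00, #)
  read 0, top #: go to r, push # → (r, 0, #)
  read 0, top #: go to q, push X# → (q, ε, X#)
All input consumed; M is in state q.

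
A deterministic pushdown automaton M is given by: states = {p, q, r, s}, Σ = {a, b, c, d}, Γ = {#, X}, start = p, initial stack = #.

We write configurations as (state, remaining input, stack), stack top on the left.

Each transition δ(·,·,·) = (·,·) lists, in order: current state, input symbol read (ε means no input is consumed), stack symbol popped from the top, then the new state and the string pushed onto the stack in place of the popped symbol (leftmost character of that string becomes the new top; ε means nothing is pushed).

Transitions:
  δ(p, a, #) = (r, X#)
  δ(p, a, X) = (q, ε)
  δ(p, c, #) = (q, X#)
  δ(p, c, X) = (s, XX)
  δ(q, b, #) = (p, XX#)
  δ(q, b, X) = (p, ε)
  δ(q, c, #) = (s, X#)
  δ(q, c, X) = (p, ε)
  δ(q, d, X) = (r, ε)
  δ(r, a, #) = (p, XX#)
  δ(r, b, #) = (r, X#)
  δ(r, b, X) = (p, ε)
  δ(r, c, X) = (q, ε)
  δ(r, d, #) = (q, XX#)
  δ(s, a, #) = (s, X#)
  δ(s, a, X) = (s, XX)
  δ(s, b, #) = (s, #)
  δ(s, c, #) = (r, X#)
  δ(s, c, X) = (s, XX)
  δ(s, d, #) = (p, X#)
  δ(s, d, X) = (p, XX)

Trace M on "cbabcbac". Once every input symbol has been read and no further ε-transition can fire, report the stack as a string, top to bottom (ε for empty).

(p, cbabcbac, #)
  read c, top #: go to q, push X# → (q, babcbac, X#)
  read b, top X: go to p, push ε → (p, abcbac, #)
  read a, top #: go to r, push X# → (r, bcbac, X#)
  read b, top X: go to p, push ε → (p, cbac, #)
  read c, top #: go to q, push X# → (q, bac, X#)
  read b, top X: go to p, push ε → (p, ac, #)
  read a, top #: go to r, push X# → (r, c, X#)
  read c, top X: go to q, push ε → (q, ε, #)
All input consumed in state q with stack #.

#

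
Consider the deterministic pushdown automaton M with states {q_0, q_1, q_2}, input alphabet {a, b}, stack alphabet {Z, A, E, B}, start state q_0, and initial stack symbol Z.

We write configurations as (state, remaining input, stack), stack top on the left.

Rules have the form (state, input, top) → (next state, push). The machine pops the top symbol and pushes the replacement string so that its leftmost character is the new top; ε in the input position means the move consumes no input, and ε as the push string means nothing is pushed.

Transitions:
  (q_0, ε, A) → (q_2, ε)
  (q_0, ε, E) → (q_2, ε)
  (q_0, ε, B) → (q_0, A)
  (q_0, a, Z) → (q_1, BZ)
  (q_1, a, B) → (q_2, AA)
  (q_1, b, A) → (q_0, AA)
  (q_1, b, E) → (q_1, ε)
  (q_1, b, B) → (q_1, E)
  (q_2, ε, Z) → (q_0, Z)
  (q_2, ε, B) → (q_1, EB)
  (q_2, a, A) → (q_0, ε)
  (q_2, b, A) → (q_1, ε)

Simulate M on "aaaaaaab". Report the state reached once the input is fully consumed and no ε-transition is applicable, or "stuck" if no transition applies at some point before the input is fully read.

q_1

(q_0, aaaaaaab, Z) ⊢ (q_1, aaaaaab, BZ) ⊢ (q_2, aaaaab, AAZ) ⊢ (q_0, aaaab, AZ) ⊢ (q_2, aaaab, Z) ⊢ (q_0, aaaab, Z) ⊢ (q_1, aaab, BZ) ⊢ (q_2, aab, AAZ) ⊢ (q_0, ab, AZ) ⊢ (q_2, ab, Z) ⊢ (q_0, ab, Z) ⊢ (q_1, b, BZ) ⊢ (q_1, ε, EZ)
All input consumed; M is in state q_1.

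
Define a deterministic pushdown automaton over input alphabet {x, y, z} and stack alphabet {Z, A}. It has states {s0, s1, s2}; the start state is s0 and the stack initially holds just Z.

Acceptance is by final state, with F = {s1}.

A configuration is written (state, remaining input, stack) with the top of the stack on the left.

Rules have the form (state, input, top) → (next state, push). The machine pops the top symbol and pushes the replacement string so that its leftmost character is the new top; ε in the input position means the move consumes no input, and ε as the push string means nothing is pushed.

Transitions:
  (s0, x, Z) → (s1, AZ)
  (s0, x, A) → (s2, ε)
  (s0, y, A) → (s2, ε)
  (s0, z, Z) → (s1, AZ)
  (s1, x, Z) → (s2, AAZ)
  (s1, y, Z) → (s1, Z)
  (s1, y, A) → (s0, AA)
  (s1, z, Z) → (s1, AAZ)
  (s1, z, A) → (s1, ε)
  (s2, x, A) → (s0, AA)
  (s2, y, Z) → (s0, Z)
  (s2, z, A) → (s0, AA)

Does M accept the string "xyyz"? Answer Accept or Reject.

Reject

(s0, xyyz, Z)
  read x, top Z: go to s1, push AZ → (s1, yyz, AZ)
  read y, top A: go to s0, push AA → (s0, yz, AAZ)
  read y, top A: go to s2, push ε → (s2, z, AZ)
  read z, top A: go to s0, push AA → (s0, ε, AAZ)
All input consumed; state s0 ∉ F and no further ε-move applies.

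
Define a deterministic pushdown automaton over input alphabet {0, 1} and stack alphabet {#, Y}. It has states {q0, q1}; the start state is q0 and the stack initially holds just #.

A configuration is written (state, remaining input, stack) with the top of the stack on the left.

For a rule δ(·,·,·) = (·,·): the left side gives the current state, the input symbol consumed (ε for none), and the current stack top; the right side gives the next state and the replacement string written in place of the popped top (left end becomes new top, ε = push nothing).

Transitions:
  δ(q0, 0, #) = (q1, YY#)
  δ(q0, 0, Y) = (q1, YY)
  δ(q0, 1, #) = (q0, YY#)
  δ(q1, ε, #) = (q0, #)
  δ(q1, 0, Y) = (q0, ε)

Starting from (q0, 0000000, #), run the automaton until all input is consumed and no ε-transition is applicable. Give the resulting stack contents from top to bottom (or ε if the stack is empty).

(q0, 0000000, #)
  read 0, top #: go to q1, push YY# → (q1, 000000, YY#)
  read 0, top Y: go to q0, push ε → (q0, 00000, Y#)
  read 0, top Y: go to q1, push YY → (q1, 0000, YY#)
  read 0, top Y: go to q0, push ε → (q0, 000, Y#)
  read 0, top Y: go to q1, push YY → (q1, 00, YY#)
  read 0, top Y: go to q0, push ε → (q0, 0, Y#)
  read 0, top Y: go to q1, push YY → (q1, ε, YY#)
All input consumed in state q1 with stack YY#.

YY#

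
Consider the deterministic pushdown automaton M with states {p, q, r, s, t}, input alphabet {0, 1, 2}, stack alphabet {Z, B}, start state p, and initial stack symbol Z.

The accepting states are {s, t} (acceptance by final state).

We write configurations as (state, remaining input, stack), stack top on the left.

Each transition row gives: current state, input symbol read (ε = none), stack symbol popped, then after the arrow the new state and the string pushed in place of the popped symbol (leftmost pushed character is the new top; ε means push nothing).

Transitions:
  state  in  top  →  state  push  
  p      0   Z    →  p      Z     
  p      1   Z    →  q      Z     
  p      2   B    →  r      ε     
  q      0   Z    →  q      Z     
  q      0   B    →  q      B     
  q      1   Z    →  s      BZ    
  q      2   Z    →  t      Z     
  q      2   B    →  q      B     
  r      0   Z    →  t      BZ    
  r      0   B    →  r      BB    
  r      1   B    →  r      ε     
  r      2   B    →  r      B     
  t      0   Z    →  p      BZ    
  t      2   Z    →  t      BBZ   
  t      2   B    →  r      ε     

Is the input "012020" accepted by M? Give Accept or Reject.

(p, 012020, Z) ⊢ (p, 12020, Z) ⊢ (q, 2020, Z) ⊢ (t, 020, Z) ⊢ (p, 20, BZ) ⊢ (r, 0, Z) ⊢ (t, ε, BZ)
All input consumed; state t ∈ F.

Accept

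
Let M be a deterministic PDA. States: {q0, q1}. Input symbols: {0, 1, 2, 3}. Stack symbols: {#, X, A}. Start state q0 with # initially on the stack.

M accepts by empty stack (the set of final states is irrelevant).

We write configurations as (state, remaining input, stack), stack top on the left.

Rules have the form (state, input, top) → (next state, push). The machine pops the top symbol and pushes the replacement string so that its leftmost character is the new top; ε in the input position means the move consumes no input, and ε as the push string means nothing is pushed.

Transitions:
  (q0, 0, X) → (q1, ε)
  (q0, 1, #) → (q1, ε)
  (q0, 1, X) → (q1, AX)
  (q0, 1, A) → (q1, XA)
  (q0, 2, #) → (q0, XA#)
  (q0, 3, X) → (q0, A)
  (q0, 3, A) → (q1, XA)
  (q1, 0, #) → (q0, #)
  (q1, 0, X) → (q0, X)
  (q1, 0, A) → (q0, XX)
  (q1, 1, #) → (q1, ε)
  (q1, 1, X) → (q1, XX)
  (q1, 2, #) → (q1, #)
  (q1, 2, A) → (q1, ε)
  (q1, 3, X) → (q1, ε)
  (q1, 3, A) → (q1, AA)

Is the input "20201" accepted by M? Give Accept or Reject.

Accept

(q0, 20201, #)
  read 2, top #: go to q0, push XA# → (q0, 0201, XA#)
  read 0, top X: go to q1, push ε → (q1, 201, A#)
  read 2, top A: go to q1, push ε → (q1, 01, #)
  read 0, top #: go to q0, push # → (q0, 1, #)
  read 1, top #: go to q1, push ε → (q1, ε, ε)
All input consumed and the stack is empty.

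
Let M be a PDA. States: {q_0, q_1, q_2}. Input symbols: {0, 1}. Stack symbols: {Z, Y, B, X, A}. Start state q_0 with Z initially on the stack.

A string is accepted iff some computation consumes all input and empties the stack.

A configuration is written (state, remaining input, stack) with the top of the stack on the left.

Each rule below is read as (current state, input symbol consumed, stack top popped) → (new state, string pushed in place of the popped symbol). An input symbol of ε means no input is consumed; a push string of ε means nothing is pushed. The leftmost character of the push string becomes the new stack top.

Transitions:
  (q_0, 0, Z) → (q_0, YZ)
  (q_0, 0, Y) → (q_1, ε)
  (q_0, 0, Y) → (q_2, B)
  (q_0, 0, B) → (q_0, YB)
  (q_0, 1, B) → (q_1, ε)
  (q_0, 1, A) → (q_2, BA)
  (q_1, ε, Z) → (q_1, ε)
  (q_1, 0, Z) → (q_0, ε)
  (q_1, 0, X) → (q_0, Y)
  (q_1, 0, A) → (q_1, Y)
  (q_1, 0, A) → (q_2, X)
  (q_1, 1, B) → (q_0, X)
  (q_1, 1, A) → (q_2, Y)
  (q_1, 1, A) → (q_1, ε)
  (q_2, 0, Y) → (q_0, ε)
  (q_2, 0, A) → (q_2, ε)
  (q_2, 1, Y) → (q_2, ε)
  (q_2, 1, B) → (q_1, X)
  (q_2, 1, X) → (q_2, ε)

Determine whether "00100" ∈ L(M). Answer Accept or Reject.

One accepting computation: (q_0, 00100, Z) ⊢ (q_0, 0100, YZ) ⊢ (q_2, 100, BZ) ⊢ (q_1, 00, XZ) ⊢ (q_0, 0, YZ) ⊢ (q_1, ε, Z) ⊢ (q_1, ε, ε)
All input consumed and the stack is empty.

Accept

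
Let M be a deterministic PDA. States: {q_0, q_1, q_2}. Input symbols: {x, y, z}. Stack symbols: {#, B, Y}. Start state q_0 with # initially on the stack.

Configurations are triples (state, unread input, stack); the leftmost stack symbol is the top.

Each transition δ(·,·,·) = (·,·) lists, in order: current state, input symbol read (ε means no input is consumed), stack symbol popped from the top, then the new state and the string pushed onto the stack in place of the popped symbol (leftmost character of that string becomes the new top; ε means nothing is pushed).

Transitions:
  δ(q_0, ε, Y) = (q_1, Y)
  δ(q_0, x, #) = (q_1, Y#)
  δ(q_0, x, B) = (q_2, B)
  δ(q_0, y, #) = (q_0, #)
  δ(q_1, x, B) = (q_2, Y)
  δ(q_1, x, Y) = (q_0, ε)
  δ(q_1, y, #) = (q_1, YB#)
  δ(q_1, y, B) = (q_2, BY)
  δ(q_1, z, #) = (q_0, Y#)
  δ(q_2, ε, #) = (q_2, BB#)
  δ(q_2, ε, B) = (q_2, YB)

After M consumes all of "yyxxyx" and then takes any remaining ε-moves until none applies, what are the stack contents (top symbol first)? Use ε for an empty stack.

(q_0, yyxxyx, #)
  read y, top #: go to q_0, push # → (q_0, yxxyx, #)
  read y, top #: go to q_0, push # → (q_0, xxyx, #)
  read x, top #: go to q_1, push Y# → (q_1, xyx, Y#)
  read x, top Y: go to q_0, push ε → (q_0, yx, #)
  read y, top #: go to q_0, push # → (q_0, x, #)
  read x, top #: go to q_1, push Y# → (q_1, ε, Y#)
All input consumed in state q_1 with stack Y#.

Y#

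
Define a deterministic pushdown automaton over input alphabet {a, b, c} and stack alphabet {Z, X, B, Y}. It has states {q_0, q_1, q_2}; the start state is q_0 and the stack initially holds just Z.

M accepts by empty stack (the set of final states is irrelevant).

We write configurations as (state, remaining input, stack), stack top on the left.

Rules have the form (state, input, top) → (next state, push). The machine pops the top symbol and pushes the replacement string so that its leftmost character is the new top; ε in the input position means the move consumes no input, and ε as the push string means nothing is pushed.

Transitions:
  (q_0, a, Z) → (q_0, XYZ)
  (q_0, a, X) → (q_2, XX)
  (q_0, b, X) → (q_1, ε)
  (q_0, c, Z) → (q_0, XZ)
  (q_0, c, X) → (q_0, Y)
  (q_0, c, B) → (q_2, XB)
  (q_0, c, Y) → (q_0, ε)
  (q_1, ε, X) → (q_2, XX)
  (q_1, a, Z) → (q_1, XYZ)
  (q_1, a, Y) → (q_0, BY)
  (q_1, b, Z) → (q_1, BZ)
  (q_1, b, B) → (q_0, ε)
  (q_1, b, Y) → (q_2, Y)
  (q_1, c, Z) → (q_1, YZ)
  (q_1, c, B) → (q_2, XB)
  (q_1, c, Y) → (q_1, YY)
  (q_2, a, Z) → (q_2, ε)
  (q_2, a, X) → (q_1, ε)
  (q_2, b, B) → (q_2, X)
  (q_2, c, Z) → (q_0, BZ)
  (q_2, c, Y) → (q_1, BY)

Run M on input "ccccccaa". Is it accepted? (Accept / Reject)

Reject

(q_0, ccccccaa, Z)
  read c, top Z: go to q_0, push XZ → (q_0, cccccaa, XZ)
  read c, top X: go to q_0, push Y → (q_0, ccccaa, YZ)
  read c, top Y: go to q_0, push ε → (q_0, cccaa, Z)
  read c, top Z: go to q_0, push XZ → (q_0, ccaa, XZ)
  read c, top X: go to q_0, push Y → (q_0, caa, YZ)
  read c, top Y: go to q_0, push ε → (q_0, aa, Z)
  read a, top Z: go to q_0, push XYZ → (q_0, a, XYZ)
  read a, top X: go to q_2, push XX → (q_2, ε, XXYZ)
All input consumed; stack is XXYZ, not empty, and no further ε-move applies.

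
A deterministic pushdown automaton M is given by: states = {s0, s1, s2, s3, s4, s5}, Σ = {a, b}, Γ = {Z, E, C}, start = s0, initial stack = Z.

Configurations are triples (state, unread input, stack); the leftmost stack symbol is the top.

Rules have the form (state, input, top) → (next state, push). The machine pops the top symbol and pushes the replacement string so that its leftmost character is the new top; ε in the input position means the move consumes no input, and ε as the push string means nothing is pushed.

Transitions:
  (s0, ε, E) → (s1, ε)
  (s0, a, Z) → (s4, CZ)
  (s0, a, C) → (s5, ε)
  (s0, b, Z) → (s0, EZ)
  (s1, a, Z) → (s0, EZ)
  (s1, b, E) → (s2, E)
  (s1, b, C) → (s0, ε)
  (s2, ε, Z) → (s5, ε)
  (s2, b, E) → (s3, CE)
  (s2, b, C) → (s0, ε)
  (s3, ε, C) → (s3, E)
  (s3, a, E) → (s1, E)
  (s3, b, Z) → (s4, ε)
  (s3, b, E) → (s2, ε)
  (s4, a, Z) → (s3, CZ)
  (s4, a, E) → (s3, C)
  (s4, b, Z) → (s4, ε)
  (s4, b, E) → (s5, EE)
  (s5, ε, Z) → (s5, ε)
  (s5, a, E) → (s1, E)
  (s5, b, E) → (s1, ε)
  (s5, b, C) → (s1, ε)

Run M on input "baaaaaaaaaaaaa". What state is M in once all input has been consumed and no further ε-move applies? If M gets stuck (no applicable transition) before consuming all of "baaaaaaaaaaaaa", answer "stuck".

s1

(s0, baaaaaaaaaaaaa, Z) ⊢ (s0, aaaaaaaaaaaaa, EZ) ⊢ (s1, aaaaaaaaaaaaa, Z) ⊢ (s0, aaaaaaaaaaaa, EZ) ⊢ (s1, aaaaaaaaaaaa, Z) ⊢ (s0, aaaaaaaaaaa, EZ) ⊢ (s1, aaaaaaaaaaa, Z) ⊢ (s0, aaaaaaaaaa, EZ) ⊢ (s1, aaaaaaaaaa, Z) ⊢ (s0, aaaaaaaaa, EZ) ⊢ (s1, aaaaaaaaa, Z) ⊢ (s0, aaaaaaaa, EZ) ⊢ (s1, aaaaaaaa, Z) ⊢ (s0, aaaaaaa, EZ) ⊢ (s1, aaaaaaa, Z) ⊢ (s0, aaaaaa, EZ) ⊢ (s1, aaaaaa, Z) ⊢ (s0, aaaaa, EZ) ⊢ (s1, aaaaa, Z) ⊢ (s0, aaaa, EZ) ⊢ (s1, aaaa, Z) ⊢ (s0, aaa, EZ) ⊢ (s1, aaa, Z) ⊢ (s0, aa, EZ) ⊢ (s1, aa, Z) ⊢ (s0, a, EZ) ⊢ (s1, a, Z) ⊢ (s0, ε, EZ) ⊢ (s1, ε, Z)
All input consumed; M is in state s1.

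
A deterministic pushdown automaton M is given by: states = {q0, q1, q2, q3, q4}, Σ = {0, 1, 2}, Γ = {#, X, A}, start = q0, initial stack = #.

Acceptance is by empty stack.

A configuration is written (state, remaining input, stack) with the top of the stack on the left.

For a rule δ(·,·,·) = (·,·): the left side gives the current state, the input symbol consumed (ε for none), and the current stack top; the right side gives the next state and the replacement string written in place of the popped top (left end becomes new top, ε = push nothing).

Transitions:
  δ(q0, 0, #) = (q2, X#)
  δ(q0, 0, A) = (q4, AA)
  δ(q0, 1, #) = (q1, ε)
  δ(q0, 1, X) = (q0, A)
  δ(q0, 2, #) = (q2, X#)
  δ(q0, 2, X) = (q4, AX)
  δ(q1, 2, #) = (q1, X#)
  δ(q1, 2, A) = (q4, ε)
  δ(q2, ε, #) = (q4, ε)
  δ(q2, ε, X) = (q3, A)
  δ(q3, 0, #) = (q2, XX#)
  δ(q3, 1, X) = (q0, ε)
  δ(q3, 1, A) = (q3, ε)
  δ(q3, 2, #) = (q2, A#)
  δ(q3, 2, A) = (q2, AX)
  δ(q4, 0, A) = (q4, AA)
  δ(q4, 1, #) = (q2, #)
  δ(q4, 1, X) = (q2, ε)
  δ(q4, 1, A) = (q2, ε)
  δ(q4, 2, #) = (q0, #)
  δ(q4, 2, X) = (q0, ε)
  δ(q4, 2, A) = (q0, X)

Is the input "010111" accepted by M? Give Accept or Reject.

(q0, 010111, #)
  read 0, top #: go to q2, push X# → (q2, 10111, X#)
  ε-move, top X: go to q3, push A → (q3, 10111, A#)
  read 1, top A: go to q3, push ε → (q3, 0111, #)
  read 0, top #: go to q2, push XX# → (q2, 111, XX#)
  ε-move, top X: go to q3, push A → (q3, 111, AX#)
  read 1, top A: go to q3, push ε → (q3, 11, X#)
  read 1, top X: go to q0, push ε → (q0, 1, #)
  read 1, top #: go to q1, push ε → (q1, ε, ε)
All input consumed and the stack is empty.

Accept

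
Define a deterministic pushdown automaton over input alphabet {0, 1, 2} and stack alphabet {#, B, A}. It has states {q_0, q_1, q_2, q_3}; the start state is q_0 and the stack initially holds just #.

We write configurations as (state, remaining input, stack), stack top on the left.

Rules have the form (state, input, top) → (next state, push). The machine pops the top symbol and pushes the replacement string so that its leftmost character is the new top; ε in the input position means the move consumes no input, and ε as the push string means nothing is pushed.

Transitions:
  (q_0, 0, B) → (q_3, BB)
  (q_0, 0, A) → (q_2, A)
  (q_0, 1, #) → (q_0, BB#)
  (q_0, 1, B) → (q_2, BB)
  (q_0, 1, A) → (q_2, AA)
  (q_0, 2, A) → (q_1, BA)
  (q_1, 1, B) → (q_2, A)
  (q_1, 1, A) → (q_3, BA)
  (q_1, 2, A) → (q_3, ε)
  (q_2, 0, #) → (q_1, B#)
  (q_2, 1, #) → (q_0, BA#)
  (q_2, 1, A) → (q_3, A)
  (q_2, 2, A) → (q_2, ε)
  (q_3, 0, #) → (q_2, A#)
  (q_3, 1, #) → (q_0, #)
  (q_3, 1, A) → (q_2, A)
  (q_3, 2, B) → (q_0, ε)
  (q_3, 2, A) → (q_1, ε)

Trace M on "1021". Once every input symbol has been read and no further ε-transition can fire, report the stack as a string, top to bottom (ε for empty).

BBB#

(q_0, 1021, #) ⊢ (q_0, 021, BB#) ⊢ (q_3, 21, BBB#) ⊢ (q_0, 1, BB#) ⊢ (q_2, ε, BBB#)
All input consumed in state q_2 with stack BBB#.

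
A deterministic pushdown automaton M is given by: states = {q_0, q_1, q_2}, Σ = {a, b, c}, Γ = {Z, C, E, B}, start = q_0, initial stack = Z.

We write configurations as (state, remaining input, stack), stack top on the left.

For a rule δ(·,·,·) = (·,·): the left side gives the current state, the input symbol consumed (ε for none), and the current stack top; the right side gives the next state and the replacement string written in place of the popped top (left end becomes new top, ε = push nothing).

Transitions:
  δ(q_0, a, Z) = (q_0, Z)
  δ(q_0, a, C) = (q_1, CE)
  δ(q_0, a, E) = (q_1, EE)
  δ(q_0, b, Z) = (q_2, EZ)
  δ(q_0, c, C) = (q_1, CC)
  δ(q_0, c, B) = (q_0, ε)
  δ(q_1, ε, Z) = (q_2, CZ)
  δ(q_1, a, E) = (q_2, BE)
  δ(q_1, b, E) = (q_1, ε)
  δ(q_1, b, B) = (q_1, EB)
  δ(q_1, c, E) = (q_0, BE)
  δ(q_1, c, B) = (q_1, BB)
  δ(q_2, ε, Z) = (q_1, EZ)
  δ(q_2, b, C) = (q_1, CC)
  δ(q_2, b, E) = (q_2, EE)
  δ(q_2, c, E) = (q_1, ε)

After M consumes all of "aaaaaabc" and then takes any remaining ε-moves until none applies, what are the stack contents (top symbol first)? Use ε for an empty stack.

CZ

(q_0, aaaaaabc, Z)
  read a, top Z: go to q_0, push Z → (q_0, aaaaabc, Z)
  read a, top Z: go to q_0, push Z → (q_0, aaaabc, Z)
  read a, top Z: go to q_0, push Z → (q_0, aaabc, Z)
  read a, top Z: go to q_0, push Z → (q_0, aabc, Z)
  read a, top Z: go to q_0, push Z → (q_0, abc, Z)
  read a, top Z: go to q_0, push Z → (q_0, bc, Z)
  read b, top Z: go to q_2, push EZ → (q_2, c, EZ)
  read c, top E: go to q_1, push ε → (q_1, ε, Z)
  ε-move, top Z: go to q_2, push CZ → (q_2, ε, CZ)
All input consumed in state q_2 with stack CZ.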